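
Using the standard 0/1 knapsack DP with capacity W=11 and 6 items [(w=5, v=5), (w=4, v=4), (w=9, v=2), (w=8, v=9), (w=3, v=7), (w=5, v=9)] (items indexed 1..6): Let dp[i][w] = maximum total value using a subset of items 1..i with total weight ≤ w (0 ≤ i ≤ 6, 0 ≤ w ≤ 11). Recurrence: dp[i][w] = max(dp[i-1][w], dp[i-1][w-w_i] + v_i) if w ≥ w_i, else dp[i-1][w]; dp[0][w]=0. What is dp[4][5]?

5

i\w   0   1   2   3   4   5   6   7   8   9  10  11
  0   0   0   0   0   0   0   0   0   0   0   0   0
  1   0   0   0   0   0   5   5   5   5   5   5   5
  2   0   0   0   0   4   5   5   5   5   9   9   9
  3   0   0   0   0   4   5   5   5   5   9   9   9
  4   0   0   0   0   4   5   5   5   9   9   9   9
  5   0   0   0   7   7   7   7  11  12  12  12  16
  6   0   0   0   7   7   9   9  11  16  16  16  16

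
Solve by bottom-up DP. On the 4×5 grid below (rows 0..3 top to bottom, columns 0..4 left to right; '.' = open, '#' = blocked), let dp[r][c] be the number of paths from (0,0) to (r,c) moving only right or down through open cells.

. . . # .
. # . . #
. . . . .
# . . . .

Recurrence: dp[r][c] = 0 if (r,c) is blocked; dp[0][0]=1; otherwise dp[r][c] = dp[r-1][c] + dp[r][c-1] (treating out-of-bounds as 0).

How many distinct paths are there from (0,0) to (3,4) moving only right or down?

r\c   0   1   2   3   4
  0   1   1   1   0   0
  1   1   0   1   1   0
  2   1   1   2   3   3
  3   0   1   3   6   9

9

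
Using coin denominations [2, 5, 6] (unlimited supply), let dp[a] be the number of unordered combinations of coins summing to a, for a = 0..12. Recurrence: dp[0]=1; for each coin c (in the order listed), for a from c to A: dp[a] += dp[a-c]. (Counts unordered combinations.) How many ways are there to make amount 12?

after  coin     0     1     2     3     4     5     6     7     8     9    10    11    12
          2     1     0     1     0     1     0     1     0     1     0     1     0     1
          5     1     0     1     0     1     1     1     1     1     1     2     1     2
          6     1     0     1     0     1     1     2     1     2     1     3     2     4

4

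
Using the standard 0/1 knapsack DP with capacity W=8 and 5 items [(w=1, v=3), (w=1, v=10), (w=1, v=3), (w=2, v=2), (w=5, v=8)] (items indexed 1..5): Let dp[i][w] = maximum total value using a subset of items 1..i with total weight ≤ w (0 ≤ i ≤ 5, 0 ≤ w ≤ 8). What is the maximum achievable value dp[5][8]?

24

i\w   0   1   2   3   4   5   6   7   8
  0   0   0   0   0   0   0   0   0   0
  1   0   3   3   3   3   3   3   3   3
  2   0  10  13  13  13  13  13  13  13
  3   0  10  13  16  16  16  16  16  16
  4   0  10  13  16  16  18  18  18  18
  5   0  10  13  16  16  18  18  21  24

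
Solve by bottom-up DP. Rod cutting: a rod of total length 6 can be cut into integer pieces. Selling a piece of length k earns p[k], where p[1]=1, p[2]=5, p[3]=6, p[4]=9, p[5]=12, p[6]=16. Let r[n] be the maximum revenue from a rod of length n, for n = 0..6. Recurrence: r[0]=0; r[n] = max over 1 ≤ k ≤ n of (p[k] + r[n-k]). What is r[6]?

16

   n    0    1    2    3    4    5    6
r[n]    0    1    5    6   10   12   16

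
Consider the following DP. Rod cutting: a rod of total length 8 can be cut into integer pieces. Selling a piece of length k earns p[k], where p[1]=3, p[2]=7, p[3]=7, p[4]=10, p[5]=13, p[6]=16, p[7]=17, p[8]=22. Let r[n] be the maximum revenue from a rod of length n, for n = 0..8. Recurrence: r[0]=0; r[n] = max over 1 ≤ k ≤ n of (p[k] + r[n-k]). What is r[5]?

   n    0    1    2    3    4    5    6    7    8
r[n]    0    3    7   10   14   17   21   24   28

17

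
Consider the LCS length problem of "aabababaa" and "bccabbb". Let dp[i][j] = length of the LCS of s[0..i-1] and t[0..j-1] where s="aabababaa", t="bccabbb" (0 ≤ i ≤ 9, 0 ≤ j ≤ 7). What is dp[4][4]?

2

   ''  b  c  c  a  b  b  b
''  0  0  0  0  0  0  0  0
 a  0  0  0  0  1  1  1  1
 a  0  0  0  0  1  1  1  1
 b  0  1  1  1  1  2  2  2
 a  0  1  1  1  2  2  2  2
 b  0  1  1  1  2  3  3  3
 a  0  1  1  1  2  3  3  3
 b  0  1  1  1  2  3  4  4
 a  0  1  1  1  2  3  4  4
 a  0  1  1  1  2  3  4  4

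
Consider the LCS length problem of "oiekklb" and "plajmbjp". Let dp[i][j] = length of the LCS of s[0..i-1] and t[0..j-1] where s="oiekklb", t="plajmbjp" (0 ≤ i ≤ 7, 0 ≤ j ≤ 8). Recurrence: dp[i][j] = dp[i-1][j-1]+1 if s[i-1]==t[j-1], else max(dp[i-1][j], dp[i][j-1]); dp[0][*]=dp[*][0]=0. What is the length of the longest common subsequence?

   ''  p  l  a  j  m  b  j  p
''  0  0  0  0  0  0  0  0  0
 o  0  0  0  0  0  0  0  0  0
 i  0  0  0  0  0  0  0  0  0
 e  0  0  0  0  0  0  0  0  0
 k  0  0  0  0  0  0  0  0  0
 k  0  0  0  0  0  0  0  0  0
 l  0  0  1  1  1  1  1  1  1
 b  0  0  1  1  1  1  2  2  2

2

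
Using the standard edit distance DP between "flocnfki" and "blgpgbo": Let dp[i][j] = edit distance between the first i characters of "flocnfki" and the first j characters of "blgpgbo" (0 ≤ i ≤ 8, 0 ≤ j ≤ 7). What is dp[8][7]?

7

   ''  b  l  g  p  g  b  o
''  0  1  2  3  4  5  6  7
 f  1  1  2  3  4  5  6  7
 l  2  2  1  2  3  4  5  6
 o  3  3  2  2  3  4  5  5
 c  4  4  3  3  3  4  5  6
 n  5  5  4  4  4  4  5  6
 f  6  6  5  5  5  5  5  6
 k  7  7  6  6  6  6  6  6
 i  8  8  7  7  7  7  7  7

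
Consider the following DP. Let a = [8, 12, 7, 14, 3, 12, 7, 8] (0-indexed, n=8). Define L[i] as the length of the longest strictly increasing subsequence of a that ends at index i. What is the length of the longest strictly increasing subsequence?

3

   i    0    1    2    3    4    5    6    7
a[i]    8   12    7   14    3   12    7    8
L[i]    1    2    1    3    1    2    2    3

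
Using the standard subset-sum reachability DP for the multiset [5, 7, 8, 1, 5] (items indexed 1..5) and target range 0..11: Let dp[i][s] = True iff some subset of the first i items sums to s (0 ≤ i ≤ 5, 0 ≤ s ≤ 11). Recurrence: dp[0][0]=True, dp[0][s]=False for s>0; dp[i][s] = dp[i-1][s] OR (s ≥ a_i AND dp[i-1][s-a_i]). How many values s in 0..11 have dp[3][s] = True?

4

i\s   0   1   2   3   4   5   6   7   8   9  10  11
  0   T   F   F   F   F   F   F   F   F   F   F   F
  1   T   F   F   F   F   T   F   F   F   F   F   F
  2   T   F   F   F   F   T   F   T   F   F   F   F
  3   T   F   F   F   F   T   F   T   T   F   F   F
  4   T   T   F   F   F   T   T   T   T   T   F   F
  5   T   T   F   F   F   T   T   T   T   T   T   T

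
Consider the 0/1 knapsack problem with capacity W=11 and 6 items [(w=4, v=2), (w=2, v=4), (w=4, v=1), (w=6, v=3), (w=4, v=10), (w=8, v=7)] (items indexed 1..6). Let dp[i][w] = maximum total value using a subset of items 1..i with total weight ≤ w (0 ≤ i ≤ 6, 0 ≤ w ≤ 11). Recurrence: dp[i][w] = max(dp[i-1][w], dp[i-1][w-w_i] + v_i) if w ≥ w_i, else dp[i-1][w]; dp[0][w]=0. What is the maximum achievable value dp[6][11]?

16

i\w   0   1   2   3   4   5   6   7   8   9  10  11
  0   0   0   0   0   0   0   0   0   0   0   0   0
  1   0   0   0   0   2   2   2   2   2   2   2   2
  2   0   0   4   4   4   4   6   6   6   6   6   6
  3   0   0   4   4   4   4   6   6   6   6   7   7
  4   0   0   4   4   4   4   6   6   7   7   7   7
  5   0   0   4   4  10  10  14  14  14  14  16  16
  6   0   0   4   4  10  10  14  14  14  14  16  16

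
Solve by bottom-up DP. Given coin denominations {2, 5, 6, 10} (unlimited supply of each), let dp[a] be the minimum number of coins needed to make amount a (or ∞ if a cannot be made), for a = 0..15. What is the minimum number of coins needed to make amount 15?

 a  0  1  2  3  4  5  6  7  8  9 10 11 12 13 14 15
dp  0  -  1  -  2  1  1  2  2  3  1  2  2  3  3  2
(- denotes ∞ / unreachable)

2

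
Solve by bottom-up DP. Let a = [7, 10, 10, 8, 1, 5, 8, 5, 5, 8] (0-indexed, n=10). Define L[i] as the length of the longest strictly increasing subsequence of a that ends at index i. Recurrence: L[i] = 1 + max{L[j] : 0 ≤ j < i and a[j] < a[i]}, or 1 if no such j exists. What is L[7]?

2

   i    0    1    2    3    4    5    6    7    8    9
a[i]    7   10   10    8    1    5    8    5    5    8
L[i]    1    2    2    2    1    2    3    2    2    3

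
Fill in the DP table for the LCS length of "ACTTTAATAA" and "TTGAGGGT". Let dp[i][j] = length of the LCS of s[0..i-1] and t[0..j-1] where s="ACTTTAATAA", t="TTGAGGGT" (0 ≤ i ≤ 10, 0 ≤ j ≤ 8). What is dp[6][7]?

   ''  T  T  G  A  G  G  G  T
''  0  0  0  0  0  0  0  0  0
 A  0  0  0  0  1  1  1  1  1
 C  0  0  0  0  1  1  1  1  1
 T  0  1  1  1  1  1  1  1  2
 T  0  1  2  2  2  2  2  2  2
 T  0  1  2  2  2  2  2  2  3
 A  0  1  2  2  3  3  3  3  3
 A  0  1  2  2  3  3  3  3  3
 T  0  1  2  2  3  3  3  3  4
 A  0  1  2  2  3  3  3  3  4
 A  0  1  2  2  3  3  3  3  4

3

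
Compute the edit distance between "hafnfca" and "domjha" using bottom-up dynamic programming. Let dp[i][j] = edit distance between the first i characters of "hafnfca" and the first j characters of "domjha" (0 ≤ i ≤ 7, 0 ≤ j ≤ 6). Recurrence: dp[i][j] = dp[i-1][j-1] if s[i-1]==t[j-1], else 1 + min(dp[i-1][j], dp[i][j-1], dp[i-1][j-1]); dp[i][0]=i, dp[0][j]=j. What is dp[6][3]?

6

   ''  d  o  m  j  h  a
''  0  1  2  3  4  5  6
 h  1  1  2  3  4  4  5
 a  2  2  2  3  4  5  4
 f  3  3  3  3  4  5  5
 n  4  4  4  4  4  5  6
 f  5  5  5  5  5  5  6
 c  6  6  6  6  6  6  6
 a  7  7  7  7  7  7  6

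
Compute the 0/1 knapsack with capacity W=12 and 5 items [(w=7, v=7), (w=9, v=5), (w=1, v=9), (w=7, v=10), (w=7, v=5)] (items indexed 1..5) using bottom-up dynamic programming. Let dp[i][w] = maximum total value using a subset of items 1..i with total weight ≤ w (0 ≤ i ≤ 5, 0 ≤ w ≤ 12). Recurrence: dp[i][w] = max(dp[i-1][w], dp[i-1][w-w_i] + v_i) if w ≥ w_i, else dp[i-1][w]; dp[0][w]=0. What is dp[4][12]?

19

i\w   0   1   2   3   4   5   6   7   8   9  10  11  12
  0   0   0   0   0   0   0   0   0   0   0   0   0   0
  1   0   0   0   0   0   0   0   7   7   7   7   7   7
  2   0   0   0   0   0   0   0   7   7   7   7   7   7
  3   0   9   9   9   9   9   9   9  16  16  16  16  16
  4   0   9   9   9   9   9   9  10  19  19  19  19  19
  5   0   9   9   9   9   9   9  10  19  19  19  19  19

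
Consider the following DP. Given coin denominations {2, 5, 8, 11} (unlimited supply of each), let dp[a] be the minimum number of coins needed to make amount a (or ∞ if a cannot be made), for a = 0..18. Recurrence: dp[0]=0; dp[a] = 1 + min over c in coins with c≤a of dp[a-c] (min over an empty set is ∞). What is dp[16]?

2

 a  0  1  2  3  4  5  6  7  8  9 10 11 12 13 14 15 16 17 18
dp  0  -  1  -  2  1  3  2  1  3  2  1  3  2  4  3  2  4  3
(- denotes ∞ / unreachable)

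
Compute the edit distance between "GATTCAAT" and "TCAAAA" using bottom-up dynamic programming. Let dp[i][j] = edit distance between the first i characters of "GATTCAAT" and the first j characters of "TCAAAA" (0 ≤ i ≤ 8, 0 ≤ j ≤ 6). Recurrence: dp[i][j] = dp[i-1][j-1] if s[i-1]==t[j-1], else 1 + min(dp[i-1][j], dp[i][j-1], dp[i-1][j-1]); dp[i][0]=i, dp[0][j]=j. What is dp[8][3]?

   ''  T  C  A  A  A  A
''  0  1  2  3  4  5  6
 G  1  1  2  3  4  5  6
 A  2  2  2  2  3  4  5
 T  3  2  3  3  3  4  5
 T  4  3  3  4  4  4  5
 C  5  4  3  4  5  5  5
 A  6  5  4  3  4  5  5
 A  7  6  5  4  3  4  5
 T  8  7  6  5  4  4  5

5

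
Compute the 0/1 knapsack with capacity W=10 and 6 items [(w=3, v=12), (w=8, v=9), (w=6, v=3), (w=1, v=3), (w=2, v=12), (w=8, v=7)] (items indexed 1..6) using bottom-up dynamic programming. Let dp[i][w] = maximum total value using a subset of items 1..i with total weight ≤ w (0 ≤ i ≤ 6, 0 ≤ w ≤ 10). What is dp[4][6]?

15

i\w   0   1   2   3   4   5   6   7   8   9  10
  0   0   0   0   0   0   0   0   0   0   0   0
  1   0   0   0  12  12  12  12  12  12  12  12
  2   0   0   0  12  12  12  12  12  12  12  12
  3   0   0   0  12  12  12  12  12  12  15  15
  4   0   3   3  12  15  15  15  15  15  15  18
  5   0   3  12  15  15  24  27  27  27  27  27
  6   0   3  12  15  15  24  27  27  27  27  27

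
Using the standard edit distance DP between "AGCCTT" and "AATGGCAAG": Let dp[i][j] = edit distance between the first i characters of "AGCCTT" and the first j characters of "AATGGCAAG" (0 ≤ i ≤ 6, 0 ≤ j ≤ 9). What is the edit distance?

   ''  A  A  T  G  G  C  A  A  G
''  0  1  2  3  4  5  6  7  8  9
 A  1  0  1  2  3  4  5  6  7  8
 G  2  1  1  2  2  3  4  5  6  7
 C  3  2  2  2  3  3  3  4  5  6
 C  4  3  3  3  3  4  3  4  5  6
 T  5  4  4  3  4  4  4  4  5  6
 T  6  5  5  4  4  5  5  5  5  6

6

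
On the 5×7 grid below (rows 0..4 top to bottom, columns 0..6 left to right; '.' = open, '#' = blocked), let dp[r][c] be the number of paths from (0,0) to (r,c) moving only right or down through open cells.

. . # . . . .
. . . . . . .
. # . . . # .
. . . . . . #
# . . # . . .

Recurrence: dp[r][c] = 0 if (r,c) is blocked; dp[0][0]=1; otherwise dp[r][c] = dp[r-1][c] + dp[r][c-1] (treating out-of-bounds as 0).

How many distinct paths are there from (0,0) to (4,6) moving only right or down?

r\c   0   1   2   3   4   5   6
  0   1   1   0   0   0   0   0
  1   1   2   2   2   2   2   2
  2   1   0   2   4   6   0   2
  3   1   1   3   7  13  13   0
  4   0   1   4   0  13  26  26

26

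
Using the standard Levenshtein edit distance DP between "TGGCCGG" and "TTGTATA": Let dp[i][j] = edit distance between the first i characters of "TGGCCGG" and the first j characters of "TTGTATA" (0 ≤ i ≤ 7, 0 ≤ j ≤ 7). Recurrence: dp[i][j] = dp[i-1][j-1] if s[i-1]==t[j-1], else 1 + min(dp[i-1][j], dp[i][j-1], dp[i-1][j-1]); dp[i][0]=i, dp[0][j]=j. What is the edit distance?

   ''  T  T  G  T  A  T  A
''  0  1  2  3  4  5  6  7
 T  1  0  1  2  3  4  5  6
 G  2  1  1  1  2  3  4  5
 G  3  2  2  1  2  3  4  5
 C  4  3  3  2  2  3  4  5
 C  5  4  4  3  3  3  4  5
 G  6  5  5  4  4  4  4  5
 G  7  6  6  5  5  5  5  5

5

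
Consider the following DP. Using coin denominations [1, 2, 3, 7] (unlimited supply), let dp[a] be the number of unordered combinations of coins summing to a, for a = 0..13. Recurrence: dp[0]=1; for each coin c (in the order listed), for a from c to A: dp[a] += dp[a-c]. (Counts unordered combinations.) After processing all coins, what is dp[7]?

after  coin     0     1     2     3     4     5     6     7     8     9    10    11    12    13
          1     1     1     1     1     1     1     1     1     1     1     1     1     1     1
          2     1     1     2     2     3     3     4     4     5     5     6     6     7     7
          3     1     1     2     3     4     5     7     8    10    12    14    16    19    21
          7     1     1     2     3     4     5     7     9    11    14    17    20    24    28

9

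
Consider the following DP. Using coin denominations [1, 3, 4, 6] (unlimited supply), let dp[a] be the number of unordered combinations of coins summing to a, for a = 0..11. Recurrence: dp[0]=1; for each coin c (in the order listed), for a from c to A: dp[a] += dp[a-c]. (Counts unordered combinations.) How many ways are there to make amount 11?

12

after  coin     0     1     2     3     4     5     6     7     8     9    10    11
          1     1     1     1     1     1     1     1     1     1     1     1     1
          3     1     1     1     2     2     2     3     3     3     4     4     4
          4     1     1     1     2     3     3     4     5     6     7     8     9
          6     1     1     1     2     3     3     5     6     7     9    11    12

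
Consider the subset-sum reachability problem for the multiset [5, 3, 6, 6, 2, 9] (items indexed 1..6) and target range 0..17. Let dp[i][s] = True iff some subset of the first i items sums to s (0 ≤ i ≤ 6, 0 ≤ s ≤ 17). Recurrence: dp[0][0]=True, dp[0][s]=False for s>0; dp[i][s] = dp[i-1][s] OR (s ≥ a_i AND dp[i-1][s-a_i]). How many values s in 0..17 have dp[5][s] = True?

i\s   0   1   2   3   4   5   6   7   8   9  10  11  12  13  14  15  16  17
  0   T   F   F   F   F   F   F   F   F   F   F   F   F   F   F   F   F   F
  1   T   F   F   F   F   T   F   F   F   F   F   F   F   F   F   F   F   F
  2   T   F   F   T   F   T   F   F   T   F   F   F   F   F   F   F   F   F
  3   T   F   F   T   F   T   T   F   T   T   F   T   F   F   T   F   F   F
  4   T   F   F   T   F   T   T   F   T   T   F   T   T   F   T   T   F   T
  5   T   F   T   T   F   T   T   T   T   T   T   T   T   T   T   T   T   T
  6   T   F   T   T   F   T   T   T   T   T   T   T   T   T   T   T   T   T

16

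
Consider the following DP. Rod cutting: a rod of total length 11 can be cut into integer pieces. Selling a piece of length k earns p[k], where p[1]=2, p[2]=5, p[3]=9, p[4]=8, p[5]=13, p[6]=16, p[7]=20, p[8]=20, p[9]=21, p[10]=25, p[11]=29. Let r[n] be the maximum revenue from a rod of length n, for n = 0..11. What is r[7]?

20

   n    0    1    2    3    4    5    6    7    8    9   10   11
r[n]    0    2    5    9   11   14   18   20   23   27   29   32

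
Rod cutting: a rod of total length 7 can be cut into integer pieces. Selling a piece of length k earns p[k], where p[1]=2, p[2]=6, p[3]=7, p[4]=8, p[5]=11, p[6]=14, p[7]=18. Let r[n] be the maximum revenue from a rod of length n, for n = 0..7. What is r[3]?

   n    0    1    2    3    4    5    6    7
r[n]    0    2    6    8   12   14   18   20

8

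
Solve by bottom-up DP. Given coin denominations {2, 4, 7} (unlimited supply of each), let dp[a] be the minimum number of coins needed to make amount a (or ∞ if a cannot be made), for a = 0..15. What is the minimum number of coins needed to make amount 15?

3

 a  0  1  2  3  4  5  6  7  8  9 10 11 12 13 14 15
dp  0  -  1  -  1  -  2  1  2  2  3  2  3  3  2  3
(- denotes ∞ / unreachable)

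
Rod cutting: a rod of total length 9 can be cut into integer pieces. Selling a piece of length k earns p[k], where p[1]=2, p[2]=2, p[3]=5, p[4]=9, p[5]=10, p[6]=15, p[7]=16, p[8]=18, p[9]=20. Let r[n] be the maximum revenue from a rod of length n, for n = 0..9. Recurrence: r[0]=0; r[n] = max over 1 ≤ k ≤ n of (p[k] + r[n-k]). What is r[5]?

   n    0    1    2    3    4    5    6    7    8    9
r[n]    0    2    4    6    9   11   15   17   19   21

11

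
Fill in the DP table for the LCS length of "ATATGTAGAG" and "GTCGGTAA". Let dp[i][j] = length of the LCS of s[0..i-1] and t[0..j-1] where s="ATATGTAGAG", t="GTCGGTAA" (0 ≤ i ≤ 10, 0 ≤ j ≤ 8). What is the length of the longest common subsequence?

   ''  G  T  C  G  G  T  A  A
''  0  0  0  0  0  0  0  0  0
 A  0  0  0  0  0  0  0  1  1
 T  0  0  1  1  1  1  1  1  1
 A  0  0  1  1  1  1  1  2  2
 T  0  0  1  1  1  1  2  2  2
 G  0  1  1  1  2  2  2  2  2
 T  0  1  2  2  2  2  3  3  3
 A  0  1  2  2  2  2  3  4  4
 G  0  1  2  2  3  3  3  4  4
 A  0  1  2  2  3  3  3  4  5
 G  0  1  2  2  3  4  4  4  5

5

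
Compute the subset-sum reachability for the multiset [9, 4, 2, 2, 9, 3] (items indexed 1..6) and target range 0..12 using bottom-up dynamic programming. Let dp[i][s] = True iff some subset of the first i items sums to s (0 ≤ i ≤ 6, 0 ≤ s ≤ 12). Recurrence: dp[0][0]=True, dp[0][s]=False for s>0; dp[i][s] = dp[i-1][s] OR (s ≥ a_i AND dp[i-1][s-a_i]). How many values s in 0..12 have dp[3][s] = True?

i\s   0   1   2   3   4   5   6   7   8   9  10  11  12
  0   T   F   F   F   F   F   F   F   F   F   F   F   F
  1   T   F   F   F   F   F   F   F   F   T   F   F   F
  2   T   F   F   F   T   F   F   F   F   T   F   F   F
  3   T   F   T   F   T   F   T   F   F   T   F   T   F
  4   T   F   T   F   T   F   T   F   T   T   F   T   F
  5   T   F   T   F   T   F   T   F   T   T   F   T   F
  6   T   F   T   T   T   T   T   T   T   T   F   T   T

6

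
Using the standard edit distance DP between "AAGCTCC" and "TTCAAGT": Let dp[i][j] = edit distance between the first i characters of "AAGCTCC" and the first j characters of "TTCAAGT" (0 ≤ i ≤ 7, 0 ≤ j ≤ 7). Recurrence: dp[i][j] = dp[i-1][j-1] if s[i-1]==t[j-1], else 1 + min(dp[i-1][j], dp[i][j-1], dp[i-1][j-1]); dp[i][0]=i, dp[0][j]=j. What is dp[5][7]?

4

   ''  T  T  C  A  A  G  T
''  0  1  2  3  4  5  6  7
 A  1  1  2  3  3  4  5  6
 A  2  2  2  3  3  3  4  5
 G  3  3  3  3  4  4  3  4
 C  4  4  4  3  4  5  4  4
 T  5  4  4  4  4  5  5  4
 C  6  5  5  4  5  5  6  5
 C  7  6  6  5  5  6  6  6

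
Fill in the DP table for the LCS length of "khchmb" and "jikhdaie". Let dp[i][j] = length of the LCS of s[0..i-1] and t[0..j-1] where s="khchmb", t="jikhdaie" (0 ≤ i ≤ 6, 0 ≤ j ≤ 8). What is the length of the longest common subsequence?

   ''  j  i  k  h  d  a  i  e
''  0  0  0  0  0  0  0  0  0
 k  0  0  0  1  1  1  1  1  1
 h  0  0  0  1  2  2  2  2  2
 c  0  0  0  1  2  2  2  2  2
 h  0  0  0  1  2  2  2  2  2
 m  0  0  0  1  2  2  2  2  2
 b  0  0  0  1  2  2  2  2  2

2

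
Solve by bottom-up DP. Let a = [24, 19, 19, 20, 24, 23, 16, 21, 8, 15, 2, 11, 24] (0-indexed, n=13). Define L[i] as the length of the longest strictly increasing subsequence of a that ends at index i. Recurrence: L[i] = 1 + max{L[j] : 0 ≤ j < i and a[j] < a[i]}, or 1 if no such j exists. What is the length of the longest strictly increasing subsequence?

4

   i    0    1    2    3    4    5    6    7    8    9   10   11   12
a[i]   24   19   19   20   24   23   16   21    8   15    2   11   24
L[i]    1    1    1    2    3    3    1    3    1    2    1    2    4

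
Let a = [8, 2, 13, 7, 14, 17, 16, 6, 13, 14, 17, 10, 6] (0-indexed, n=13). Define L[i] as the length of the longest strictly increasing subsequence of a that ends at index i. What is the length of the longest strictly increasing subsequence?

5

   i    0    1    2    3    4    5    6    7    8    9   10   11   12
a[i]    8    2   13    7   14   17   16    6   13   14   17   10    6
L[i]    1    1    2    2    3    4    4    2    3    4    5    3    2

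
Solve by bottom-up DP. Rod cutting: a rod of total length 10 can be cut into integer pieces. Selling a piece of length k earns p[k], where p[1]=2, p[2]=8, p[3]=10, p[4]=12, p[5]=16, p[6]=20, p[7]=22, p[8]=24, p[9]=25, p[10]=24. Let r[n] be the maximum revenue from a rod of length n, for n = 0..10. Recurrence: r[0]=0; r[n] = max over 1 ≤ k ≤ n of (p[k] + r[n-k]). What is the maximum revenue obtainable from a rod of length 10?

40

   n    0    1    2    3    4    5    6    7    8    9   10
r[n]    0    2    8   10   16   18   24   26   32   34   40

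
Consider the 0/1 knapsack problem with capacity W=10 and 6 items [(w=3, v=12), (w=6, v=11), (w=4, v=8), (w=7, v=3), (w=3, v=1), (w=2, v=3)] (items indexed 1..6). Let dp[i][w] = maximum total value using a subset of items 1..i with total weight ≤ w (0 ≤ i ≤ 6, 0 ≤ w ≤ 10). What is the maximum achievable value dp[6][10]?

23

i\w   0   1   2   3   4   5   6   7   8   9  10
  0   0   0   0   0   0   0   0   0   0   0   0
  1   0   0   0  12  12  12  12  12  12  12  12
  2   0   0   0  12  12  12  12  12  12  23  23
  3   0   0   0  12  12  12  12  20  20  23  23
  4   0   0   0  12  12  12  12  20  20  23  23
  5   0   0   0  12  12  12  13  20  20  23  23
  6   0   0   3  12  12  15  15  20  20  23  23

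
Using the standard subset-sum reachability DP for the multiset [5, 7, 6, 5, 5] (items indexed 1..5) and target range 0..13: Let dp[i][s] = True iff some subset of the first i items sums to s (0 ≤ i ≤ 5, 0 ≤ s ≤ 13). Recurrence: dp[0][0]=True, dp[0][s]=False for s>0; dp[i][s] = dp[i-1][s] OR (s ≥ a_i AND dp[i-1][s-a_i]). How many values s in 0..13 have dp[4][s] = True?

8

i\s   0   1   2   3   4   5   6   7   8   9  10  11  12  13
  0   T   F   F   F   F   F   F   F   F   F   F   F   F   F
  1   T   F   F   F   F   T   F   F   F   F   F   F   F   F
  2   T   F   F   F   F   T   F   T   F   F   F   F   T   F
  3   T   F   F   F   F   T   T   T   F   F   F   T   T   T
  4   T   F   F   F   F   T   T   T   F   F   T   T   T   T
  5   T   F   F   F   F   T   T   T   F   F   T   T   T   T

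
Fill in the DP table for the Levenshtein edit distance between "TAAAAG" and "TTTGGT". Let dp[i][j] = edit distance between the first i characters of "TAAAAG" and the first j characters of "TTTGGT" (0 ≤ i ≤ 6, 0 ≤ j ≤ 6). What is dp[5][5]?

   ''  T  T  T  G  G  T
''  0  1  2  3  4  5  6
 T  1  0  1  2  3  4  5
 A  2  1  1  2  3  4  5
 A  3  2  2  2  3  4  5
 A  4  3  3  3  3  4  5
 A  5  4  4  4  4  4  5
 G  6  5  5  5  4  4  5

4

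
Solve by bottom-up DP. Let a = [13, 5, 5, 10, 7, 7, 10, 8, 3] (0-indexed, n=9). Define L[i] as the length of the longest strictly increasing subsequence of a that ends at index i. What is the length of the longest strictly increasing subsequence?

   i    0    1    2    3    4    5    6    7    8
a[i]   13    5    5   10    7    7   10    8    3
L[i]    1    1    1    2    2    2    3    3    1

3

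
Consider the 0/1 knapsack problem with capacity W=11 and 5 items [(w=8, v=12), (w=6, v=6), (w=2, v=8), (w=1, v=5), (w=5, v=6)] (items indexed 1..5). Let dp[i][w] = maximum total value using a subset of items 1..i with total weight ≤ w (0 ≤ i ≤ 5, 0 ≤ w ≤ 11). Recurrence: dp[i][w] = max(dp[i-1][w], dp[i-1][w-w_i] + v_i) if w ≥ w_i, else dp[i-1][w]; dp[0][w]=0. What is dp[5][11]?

i\w   0   1   2   3   4   5   6   7   8   9  10  11
  0   0   0   0   0   0   0   0   0   0   0   0   0
  1   0   0   0   0   0   0   0   0  12  12  12  12
  2   0   0   0   0   0   0   6   6  12  12  12  12
  3   0   0   8   8   8   8   8   8  14  14  20  20
  4   0   5   8  13  13  13  13  13  14  19  20  25
  5   0   5   8  13  13  13  13  14  19  19  20  25

25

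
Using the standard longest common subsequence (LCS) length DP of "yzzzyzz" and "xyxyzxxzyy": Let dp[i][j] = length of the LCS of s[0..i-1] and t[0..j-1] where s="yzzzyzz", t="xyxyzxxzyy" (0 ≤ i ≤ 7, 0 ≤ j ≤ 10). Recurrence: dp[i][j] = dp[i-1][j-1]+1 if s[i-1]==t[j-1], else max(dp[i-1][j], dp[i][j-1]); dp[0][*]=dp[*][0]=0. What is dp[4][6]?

2

   ''  x  y  x  y  z  x  x  z  y  y
''  0  0  0  0  0  0  0  0  0  0  0
 y  0  0  1  1  1  1  1  1  1  1  1
 z  0  0  1  1  1  2  2  2  2  2  2
 z  0  0  1  1  1  2  2  2  3  3  3
 z  0  0  1  1  1  2  2  2  3  3  3
 y  0  0  1  1  2  2  2  2  3  4  4
 z  0  0  1  1  2  3  3  3  3  4  4
 z  0  0  1  1  2  3  3  3  4  4  4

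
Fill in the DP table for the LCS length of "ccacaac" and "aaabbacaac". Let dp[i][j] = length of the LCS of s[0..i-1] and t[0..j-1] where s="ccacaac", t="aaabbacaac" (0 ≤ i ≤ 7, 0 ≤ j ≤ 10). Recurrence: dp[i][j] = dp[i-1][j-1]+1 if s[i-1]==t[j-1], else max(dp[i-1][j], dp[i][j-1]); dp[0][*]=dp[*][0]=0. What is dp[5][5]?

2

   ''  a  a  a  b  b  a  c  a  a  c
''  0  0  0  0  0  0  0  0  0  0  0
 c  0  0  0  0  0  0  0  1  1  1  1
 c  0  0  0  0  0  0  0  1  1  1  2
 a  0  1  1  1  1  1  1  1  2  2  2
 c  0  1  1  1  1  1  1  2  2  2  3
 a  0  1  2  2  2  2  2  2  3  3  3
 a  0  1  2  3  3  3  3  3  3  4  4
 c  0  1  2  3  3  3  3  4  4  4  5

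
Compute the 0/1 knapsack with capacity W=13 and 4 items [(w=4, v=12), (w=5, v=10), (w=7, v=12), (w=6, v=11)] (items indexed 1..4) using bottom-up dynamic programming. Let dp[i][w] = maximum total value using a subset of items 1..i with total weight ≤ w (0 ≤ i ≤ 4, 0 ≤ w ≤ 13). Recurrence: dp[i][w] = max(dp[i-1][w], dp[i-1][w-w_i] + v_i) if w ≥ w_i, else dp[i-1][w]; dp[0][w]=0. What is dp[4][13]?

24

i\w   0   1   2   3   4   5   6   7   8   9  10  11  12  13
  0   0   0   0   0   0   0   0   0   0   0   0   0   0   0
  1   0   0   0   0  12  12  12  12  12  12  12  12  12  12
  2   0   0   0   0  12  12  12  12  12  22  22  22  22  22
  3   0   0   0   0  12  12  12  12  12  22  22  24  24  24
  4   0   0   0   0  12  12  12  12  12  22  23  24  24  24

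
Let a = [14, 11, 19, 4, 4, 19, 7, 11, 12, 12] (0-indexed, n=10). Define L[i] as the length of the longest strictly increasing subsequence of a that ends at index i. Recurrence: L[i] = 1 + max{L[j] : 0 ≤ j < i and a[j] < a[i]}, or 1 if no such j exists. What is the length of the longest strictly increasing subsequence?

   i    0    1    2    3    4    5    6    7    8    9
a[i]   14   11   19    4    4   19    7   11   12   12
L[i]    1    1    2    1    1    2    2    3    4    4

4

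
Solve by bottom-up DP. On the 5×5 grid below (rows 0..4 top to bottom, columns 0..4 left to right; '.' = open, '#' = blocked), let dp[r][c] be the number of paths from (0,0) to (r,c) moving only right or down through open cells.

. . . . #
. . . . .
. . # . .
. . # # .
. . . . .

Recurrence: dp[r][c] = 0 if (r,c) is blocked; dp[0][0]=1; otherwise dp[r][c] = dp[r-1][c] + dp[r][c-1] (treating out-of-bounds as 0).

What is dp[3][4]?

8

r\c   0   1   2   3   4
  0   1   1   1   1   0
  1   1   2   3   4   4
  2   1   3   0   4   8
  3   1   4   0   0   8
  4   1   5   5   5  13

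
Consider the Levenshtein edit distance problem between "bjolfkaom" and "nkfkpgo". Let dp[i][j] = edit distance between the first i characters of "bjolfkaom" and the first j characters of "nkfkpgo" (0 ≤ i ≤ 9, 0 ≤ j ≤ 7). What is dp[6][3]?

   ''  n  k  f  k  p  g  o
''  0  1  2  3  4  5  6  7
 b  1  1  2  3  4  5  6  7
 j  2  2  2  3  4  5  6  7
 o  3  3  3  3  4  5  6  6
 l  4  4  4  4  4  5  6  7
 f  5  5  5  4  5  5  6  7
 k  6  6  5  5  4  5  6  7
 a  7  7  6  6  5  5  6  7
 o  8  8  7  7  6  6  6  6
 m  9  9  8  8  7  7  7  7

5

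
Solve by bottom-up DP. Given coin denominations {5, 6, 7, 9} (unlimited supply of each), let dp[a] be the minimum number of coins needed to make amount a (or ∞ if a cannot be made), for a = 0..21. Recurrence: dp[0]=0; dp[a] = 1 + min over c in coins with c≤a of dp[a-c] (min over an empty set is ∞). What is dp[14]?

2

 a  0  1  2  3  4  5  6  7  8  9 10 11 12 13 14 15 16 17 18 19 20 21
dp  0  -  -  -  -  1  1  1  -  1  2  2  2  2  2  2  2  3  2  3  3  3
(- denotes ∞ / unreachable)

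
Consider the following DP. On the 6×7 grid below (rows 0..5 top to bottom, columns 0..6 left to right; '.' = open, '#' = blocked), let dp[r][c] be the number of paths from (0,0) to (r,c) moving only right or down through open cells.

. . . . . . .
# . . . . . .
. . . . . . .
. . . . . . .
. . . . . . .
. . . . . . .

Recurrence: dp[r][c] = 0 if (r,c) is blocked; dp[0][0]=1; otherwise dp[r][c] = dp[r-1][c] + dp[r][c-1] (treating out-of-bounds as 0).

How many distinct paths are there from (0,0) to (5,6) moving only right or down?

r\c   0   1   2   3   4   5   6
  0   1   1   1   1   1   1   1
  1   0   1   2   3   4   5   6
  2   0   1   3   6  10  15  21
  3   0   1   4  10  20  35  56
  4   0   1   5  15  35  70 126
  5   0   1   6  21  56 126 252

252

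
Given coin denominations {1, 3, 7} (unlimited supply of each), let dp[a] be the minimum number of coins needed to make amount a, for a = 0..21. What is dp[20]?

 a  0  1  2  3  4  5  6  7  8  9 10 11 12 13 14 15 16 17 18 19 20 21
dp  0  1  2  1  2  3  2  1  2  3  2  3  4  3  2  3  4  3  4  5  4  3

4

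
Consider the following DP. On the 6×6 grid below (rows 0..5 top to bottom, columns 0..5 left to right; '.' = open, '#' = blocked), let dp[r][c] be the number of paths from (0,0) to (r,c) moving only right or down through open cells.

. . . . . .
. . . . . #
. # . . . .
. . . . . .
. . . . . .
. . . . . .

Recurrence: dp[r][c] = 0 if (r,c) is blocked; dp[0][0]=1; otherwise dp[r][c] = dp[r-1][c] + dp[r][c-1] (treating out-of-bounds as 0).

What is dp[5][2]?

r\c   0   1   2   3   4   5
  0   1   1   1   1   1   1
  1   1   2   3   4   5   0
  2   1   0   3   7  12  12
  3   1   1   4  11  23  35
  4   1   2   6  17  40  75
  5   1   3   9  26  66 141

9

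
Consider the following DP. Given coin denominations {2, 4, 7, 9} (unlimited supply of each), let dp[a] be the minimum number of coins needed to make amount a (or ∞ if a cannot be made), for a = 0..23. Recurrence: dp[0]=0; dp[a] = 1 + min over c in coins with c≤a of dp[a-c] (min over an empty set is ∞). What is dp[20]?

3

 a  0  1  2  3  4  5  6  7  8  9 10 11 12 13 14 15 16 17 18 19 20 21 22 23
dp  0  -  1  -  1  -  2  1  2  1  3  2  3  2  2  3  2  3  2  4  3  3  3  3
(- denotes ∞ / unreachable)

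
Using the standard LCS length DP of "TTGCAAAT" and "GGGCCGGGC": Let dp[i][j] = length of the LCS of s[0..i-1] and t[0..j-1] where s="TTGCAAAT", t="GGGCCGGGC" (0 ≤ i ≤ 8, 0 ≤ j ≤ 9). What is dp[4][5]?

2

   ''  G  G  G  C  C  G  G  G  C
''  0  0  0  0  0  0  0  0  0  0
 T  0  0  0  0  0  0  0  0  0  0
 T  0  0  0  0  0  0  0  0  0  0
 G  0  1  1  1  1  1  1  1  1  1
 C  0  1  1  1  2  2  2  2  2  2
 A  0  1  1  1  2  2  2  2  2  2
 A  0  1  1  1  2  2  2  2  2  2
 A  0  1  1  1  2  2  2  2  2  2
 T  0  1  1  1  2  2  2  2  2  2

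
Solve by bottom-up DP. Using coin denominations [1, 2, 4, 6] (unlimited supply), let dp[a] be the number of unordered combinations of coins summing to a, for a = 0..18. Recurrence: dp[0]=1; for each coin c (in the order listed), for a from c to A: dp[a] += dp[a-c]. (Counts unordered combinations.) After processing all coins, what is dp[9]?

11

after  coin     0     1     2     3     4     5     6     7     8     9    10    11    12    13    14    15    16    17    18
          1     1     1     1     1     1     1     1     1     1     1     1     1     1     1     1     1     1     1     1
          2     1     1     2     2     3     3     4     4     5     5     6     6     7     7     8     8     9     9    10
          4     1     1     2     2     4     4     6     6     9     9    12    12    16    16    20    20    25    25    30
          6     1     1     2     2     4     4     7     7    11    11    16    16    23    23    31    31    41    41    53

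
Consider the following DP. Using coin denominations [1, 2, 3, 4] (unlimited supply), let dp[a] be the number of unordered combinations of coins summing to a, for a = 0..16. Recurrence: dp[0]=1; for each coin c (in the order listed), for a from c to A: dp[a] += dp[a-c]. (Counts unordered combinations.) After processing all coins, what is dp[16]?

after  coin     0     1     2     3     4     5     6     7     8     9    10    11    12    13    14    15    16
          1     1     1     1     1     1     1     1     1     1     1     1     1     1     1     1     1     1
          2     1     1     2     2     3     3     4     4     5     5     6     6     7     7     8     8     9
          3     1     1     2     3     4     5     7     8    10    12    14    16    19    21    24    27    30
          4     1     1     2     3     5     6     9    11    15    18    23    27    34    39    47    54    64

64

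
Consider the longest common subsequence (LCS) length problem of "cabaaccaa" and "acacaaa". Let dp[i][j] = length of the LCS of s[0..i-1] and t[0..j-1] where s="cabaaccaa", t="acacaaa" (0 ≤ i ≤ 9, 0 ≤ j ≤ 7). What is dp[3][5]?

   ''  a  c  a  c  a  a  a
''  0  0  0  0  0  0  0  0
 c  0  0  1  1  1  1  1  1
 a  0  1  1  2  2  2  2  2
 b  0  1  1  2  2  2  2  2
 a  0  1  1  2  2  3  3  3
 a  0  1  1  2  2  3  4  4
 c  0  1  2  2  3  3  4  4
 c  0  1  2  2  3  3  4  4
 a  0  1  2  3  3  4  4  5
 a  0  1  2  3  3  4  5  5

2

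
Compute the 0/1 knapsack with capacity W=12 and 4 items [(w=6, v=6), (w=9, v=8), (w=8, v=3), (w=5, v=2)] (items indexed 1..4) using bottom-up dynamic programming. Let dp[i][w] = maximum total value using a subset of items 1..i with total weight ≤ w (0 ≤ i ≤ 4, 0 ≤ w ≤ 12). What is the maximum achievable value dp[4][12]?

i\w   0   1   2   3   4   5   6   7   8   9  10  11  12
  0   0   0   0   0   0   0   0   0   0   0   0   0   0
  1   0   0   0   0   0   0   6   6   6   6   6   6   6
  2   0   0   0   0   0   0   6   6   6   8   8   8   8
  3   0   0   0   0   0   0   6   6   6   8   8   8   8
  4   0   0   0   0   0   2   6   6   6   8   8   8   8

8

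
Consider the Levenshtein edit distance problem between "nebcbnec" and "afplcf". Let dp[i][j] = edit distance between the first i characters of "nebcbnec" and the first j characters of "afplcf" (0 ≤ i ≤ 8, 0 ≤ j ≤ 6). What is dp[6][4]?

6

   ''  a  f  p  l  c  f
''  0  1  2  3  4  5  6
 n  1  1  2  3  4  5  6
 e  2  2  2  3  4  5  6
 b  3  3  3  3  4  5  6
 c  4  4  4  4  4  4  5
 b  5  5  5  5  5  5  5
 n  6  6  6  6  6  6  6
 e  7  7  7  7  7  7  7
 c  8  8  8  8  8  7  8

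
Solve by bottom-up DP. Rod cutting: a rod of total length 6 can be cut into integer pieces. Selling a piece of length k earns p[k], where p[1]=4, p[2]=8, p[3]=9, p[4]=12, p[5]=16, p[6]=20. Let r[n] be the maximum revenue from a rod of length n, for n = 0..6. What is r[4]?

16

   n    0    1    2    3    4    5    6
r[n]    0    4    8   12   16   20   24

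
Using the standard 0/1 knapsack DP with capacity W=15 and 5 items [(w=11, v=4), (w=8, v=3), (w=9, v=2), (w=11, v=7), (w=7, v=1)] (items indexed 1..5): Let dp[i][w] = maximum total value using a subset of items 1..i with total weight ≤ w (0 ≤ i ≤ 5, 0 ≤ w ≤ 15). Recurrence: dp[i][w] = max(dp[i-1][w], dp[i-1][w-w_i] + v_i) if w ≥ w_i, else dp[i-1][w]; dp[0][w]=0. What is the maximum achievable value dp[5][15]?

7

i\w   0   1   2   3   4   5   6   7   8   9  10  11  12  13  14  15
  0   0   0   0   0   0   0   0   0   0   0   0   0   0   0   0   0
  1   0   0   0   0   0   0   0   0   0   0   0   4   4   4   4   4
  2   0   0   0   0   0   0   0   0   3   3   3   4   4   4   4   4
  3   0   0   0   0   0   0   0   0   3   3   3   4   4   4   4   4
  4   0   0   0   0   0   0   0   0   3   3   3   7   7   7   7   7
  5   0   0   0   0   0   0   0   1   3   3   3   7   7   7   7   7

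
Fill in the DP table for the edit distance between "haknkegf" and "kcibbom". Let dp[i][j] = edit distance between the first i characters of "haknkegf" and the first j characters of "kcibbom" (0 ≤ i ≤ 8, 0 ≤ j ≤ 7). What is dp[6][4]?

   ''  k  c  i  b  b  o  m
''  0  1  2  3  4  5  6  7
 h  1  1  2  3  4  5  6  7
 a  2  2  2  3  4  5  6  7
 k  3  2  3  3  4  5  6  7
 n  4  3  3  4  4  5  6  7
 k  5  4  4  4  5  5  6  7
 e  6  5  5  5  5  6  6  7
 g  7  6  6  6  6  6  7  7
 f  8  7  7  7  7  7  7  8

5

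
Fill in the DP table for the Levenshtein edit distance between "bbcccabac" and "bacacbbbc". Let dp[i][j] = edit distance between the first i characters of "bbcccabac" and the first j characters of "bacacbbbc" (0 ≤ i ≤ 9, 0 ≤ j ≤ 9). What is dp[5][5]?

   ''  b  a  c  a  c  b  b  b  c
''  0  1  2  3  4  5  6  7  8  9
 b  1  0  1  2  3  4  5  6  7  8
 b  2  1  1  2  3  4  4  5  6  7
 c  3  2  2  1  2  3  4  5  6  6
 c  4  3  3  2  2  2  3  4  5  6
 c  5  4  4  3  3  2  3  4  5  5
 a  6  5  4  4  3  3  3  4  5  6
 b  7  6  5  5  4  4  3  3  4  5
 a  8  7  6  6  5  5  4  4  4  5
 c  9  8  7  6  6  5  5  5  5  4

2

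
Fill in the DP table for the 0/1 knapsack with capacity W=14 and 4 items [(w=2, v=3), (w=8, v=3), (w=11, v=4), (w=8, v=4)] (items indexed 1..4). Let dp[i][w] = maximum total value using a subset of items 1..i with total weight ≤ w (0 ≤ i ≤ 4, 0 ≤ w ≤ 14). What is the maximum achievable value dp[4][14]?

i\w   0   1   2   3   4   5   6   7   8   9  10  11  12  13  14
  0   0   0   0   0   0   0   0   0   0   0   0   0   0   0   0
  1   0   0   3   3   3   3   3   3   3   3   3   3   3   3   3
  2   0   0   3   3   3   3   3   3   3   3   6   6   6   6   6
  3   0   0   3   3   3   3   3   3   3   3   6   6   6   7   7
  4   0   0   3   3   3   3   3   3   4   4   7   7   7   7   7

7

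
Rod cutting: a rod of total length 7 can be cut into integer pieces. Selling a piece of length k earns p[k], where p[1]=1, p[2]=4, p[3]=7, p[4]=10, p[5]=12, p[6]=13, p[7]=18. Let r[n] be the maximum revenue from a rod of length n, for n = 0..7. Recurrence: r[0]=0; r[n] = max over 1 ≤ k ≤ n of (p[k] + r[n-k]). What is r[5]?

   n    0    1    2    3    4    5    6    7
r[n]    0    1    4    7   10   12   14   18

12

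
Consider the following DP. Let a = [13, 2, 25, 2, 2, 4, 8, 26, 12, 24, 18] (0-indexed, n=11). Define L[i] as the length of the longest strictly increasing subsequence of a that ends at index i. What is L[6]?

3

   i    0    1    2    3    4    5    6    7    8    9   10
a[i]   13    2   25    2    2    4    8   26   12   24   18
L[i]    1    1    2    1    1    2    3    4    4    5    5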